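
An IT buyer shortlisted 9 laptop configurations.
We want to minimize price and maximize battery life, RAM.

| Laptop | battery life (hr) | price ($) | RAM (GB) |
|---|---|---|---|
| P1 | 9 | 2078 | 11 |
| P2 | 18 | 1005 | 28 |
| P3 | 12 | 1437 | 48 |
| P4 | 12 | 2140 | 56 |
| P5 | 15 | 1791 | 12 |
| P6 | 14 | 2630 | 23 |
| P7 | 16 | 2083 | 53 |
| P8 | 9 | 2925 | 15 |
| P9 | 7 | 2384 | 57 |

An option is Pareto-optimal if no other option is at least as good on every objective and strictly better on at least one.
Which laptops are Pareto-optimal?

P2, P3, P4, P7, P9

P1: dominated by P2 (battery life 18≥9, price 1005≤2078, RAM 28≥11).
P2: not dominated (best battery life).
P3: not dominated.
P4: not dominated.
P5: dominated by P2 (battery life 18≥15, price 1005≤1791, RAM 28≥12).
P6: dominated by P2 (battery life 18≥14, price 1005≤2630, RAM 28≥23).
P7: not dominated.
P8: dominated by P2 (battery life 18≥9, price 1005≤2925, RAM 28≥15).
P9: not dominated (best RAM).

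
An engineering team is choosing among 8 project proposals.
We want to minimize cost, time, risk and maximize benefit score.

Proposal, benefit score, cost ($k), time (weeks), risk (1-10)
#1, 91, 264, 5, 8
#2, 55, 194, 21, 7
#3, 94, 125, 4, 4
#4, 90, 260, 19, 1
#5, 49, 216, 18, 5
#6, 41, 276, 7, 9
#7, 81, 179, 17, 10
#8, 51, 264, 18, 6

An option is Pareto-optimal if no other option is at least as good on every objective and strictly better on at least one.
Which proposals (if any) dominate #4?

none

#1: worse on cost (264 vs 260).
#2: worse on benefit score (55 vs 90).
#3: worse on risk (4 vs 1).
#5: worse on benefit score (49 vs 90).
#6: worse on benefit score (41 vs 90).
#7: worse on benefit score (81 vs 90).
#8: worse on benefit score (51 vs 90).
No option dominates #4.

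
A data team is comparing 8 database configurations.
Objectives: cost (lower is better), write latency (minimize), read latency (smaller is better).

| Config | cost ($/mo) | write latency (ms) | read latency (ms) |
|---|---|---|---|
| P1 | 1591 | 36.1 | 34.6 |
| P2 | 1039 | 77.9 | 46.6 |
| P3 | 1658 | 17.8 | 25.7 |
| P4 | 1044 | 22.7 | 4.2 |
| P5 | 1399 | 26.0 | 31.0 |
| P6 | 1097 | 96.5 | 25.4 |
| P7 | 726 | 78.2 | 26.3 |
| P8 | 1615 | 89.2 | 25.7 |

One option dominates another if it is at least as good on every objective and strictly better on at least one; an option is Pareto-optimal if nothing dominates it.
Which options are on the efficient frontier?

P2, P3, P4, P7

P1: dominated by P4 (cost 1044≤1591, write latency 22.7≤36.1, read latency 4.2≤34.6).
P2: not dominated.
P3: not dominated (best write latency).
P4: not dominated (best read latency).
P5: dominated by P4 (cost 1044≤1399, write latency 22.7≤26.0, read latency 4.2≤31.0).
P6: dominated by P4 (cost 1044≤1097, write latency 22.7≤96.5, read latency 4.2≤25.4).
P7: not dominated (best cost).
P8: dominated by P4 (cost 1044≤1615, write latency 22.7≤89.2, read latency 4.2≤25.7).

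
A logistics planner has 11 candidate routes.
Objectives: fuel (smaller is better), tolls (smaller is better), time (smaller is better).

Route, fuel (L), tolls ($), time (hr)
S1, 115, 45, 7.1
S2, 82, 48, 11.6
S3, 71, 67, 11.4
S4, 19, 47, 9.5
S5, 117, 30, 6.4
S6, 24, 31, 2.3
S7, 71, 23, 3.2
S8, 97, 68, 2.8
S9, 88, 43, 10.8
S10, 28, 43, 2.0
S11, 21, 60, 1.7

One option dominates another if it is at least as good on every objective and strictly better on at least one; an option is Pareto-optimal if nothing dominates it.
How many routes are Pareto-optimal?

5

S1: dominated by S6 (fuel 24≤115, tolls 31≤45, time 2.3≤7.1).
S2: dominated by S4 (fuel 19≤82, tolls 47≤48, time 9.5≤11.6).
S3: dominated by S4 (fuel 19≤71, tolls 47≤67, time 9.5≤11.4).
S4: not dominated (best fuel).
S5: dominated by S7 (fuel 71≤117, tolls 23≤30, time 3.2≤6.4).
S6: not dominated.
S7: not dominated (best tolls).
S8: dominated by S6 (fuel 24≤97, tolls 31≤68, time 2.3≤2.8).
S9: dominated by S6 (fuel 24≤88, tolls 31≤43, time 2.3≤10.8).
S10: not dominated.
S11: not dominated (best time).
Pareto-optimal: S4, S6, S7, S10, S11 → 5.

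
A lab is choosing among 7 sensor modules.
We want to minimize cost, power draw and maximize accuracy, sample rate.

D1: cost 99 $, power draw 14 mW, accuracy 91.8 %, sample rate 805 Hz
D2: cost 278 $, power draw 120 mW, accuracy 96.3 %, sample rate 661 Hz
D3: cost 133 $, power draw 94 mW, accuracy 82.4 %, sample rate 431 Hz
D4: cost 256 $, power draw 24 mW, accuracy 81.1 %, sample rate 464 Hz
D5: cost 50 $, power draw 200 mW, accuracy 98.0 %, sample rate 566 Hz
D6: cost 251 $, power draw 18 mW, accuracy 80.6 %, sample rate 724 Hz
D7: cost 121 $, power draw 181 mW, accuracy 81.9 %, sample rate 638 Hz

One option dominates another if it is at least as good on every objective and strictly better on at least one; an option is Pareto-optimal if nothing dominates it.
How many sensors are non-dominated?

3

D1: not dominated (best power draw).
D2: not dominated.
D3: dominated by D1 (cost 99≤133, power draw 14≤94, accuracy 91.8≥82.4, sample rate 805≥431).
D4: dominated by D1 (cost 99≤256, power draw 14≤24, accuracy 91.8≥81.1, sample rate 805≥464).
D5: not dominated (best cost).
D6: dominated by D1 (cost 99≤251, power draw 14≤18, accuracy 91.8≥80.6, sample rate 805≥724).
D7: dominated by D1 (cost 99≤121, power draw 14≤181, accuracy 91.8≥81.9, sample rate 805≥638).
Pareto-optimal: D1, D2, D5 → 3.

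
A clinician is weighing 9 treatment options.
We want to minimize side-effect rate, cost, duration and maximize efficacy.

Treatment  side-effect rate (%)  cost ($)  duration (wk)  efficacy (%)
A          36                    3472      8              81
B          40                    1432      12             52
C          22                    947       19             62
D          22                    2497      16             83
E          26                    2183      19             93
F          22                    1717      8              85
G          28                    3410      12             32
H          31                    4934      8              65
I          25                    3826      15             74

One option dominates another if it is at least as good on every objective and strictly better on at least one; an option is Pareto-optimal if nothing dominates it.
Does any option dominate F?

A: worse on side-effect rate (36 vs 22).
B: worse on side-effect rate (40 vs 22).
C: worse on duration (19 vs 8).
D: worse on cost (2497 vs 1717).
E: worse on side-effect rate (26 vs 22).
G: worse on side-effect rate (28 vs 22).
H: worse on side-effect rate (31 vs 22).
I: worse on side-effect rate (25 vs 22).
No option is at least as good as F on every objective and strictly better on one.

No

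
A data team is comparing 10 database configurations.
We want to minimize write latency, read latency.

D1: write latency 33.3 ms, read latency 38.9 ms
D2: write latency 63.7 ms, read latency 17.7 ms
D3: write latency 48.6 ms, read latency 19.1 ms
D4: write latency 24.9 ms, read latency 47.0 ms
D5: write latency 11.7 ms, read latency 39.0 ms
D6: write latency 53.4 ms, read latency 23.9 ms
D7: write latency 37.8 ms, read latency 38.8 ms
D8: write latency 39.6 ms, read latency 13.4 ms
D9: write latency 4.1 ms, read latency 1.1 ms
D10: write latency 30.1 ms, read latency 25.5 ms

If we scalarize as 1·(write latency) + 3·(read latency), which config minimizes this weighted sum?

D1: 1·33.3 + 3·38.9 = 150.0
D2: 1·63.7 + 3·17.7 = 116.8
D3: 1·48.6 + 3·19.1 = 105.9
D4: 1·24.9 + 3·47.0 = 165.9
D5: 1·11.7 + 3·39.0 = 128.7
D6: 1·53.4 + 3·23.9 = 125.1
D7: 1·37.8 + 3·38.8 = 154.2
D8: 1·39.6 + 3·13.4 = 79.8
D9: 1·4.1 + 3·1.1 = 7.4
D10: 1·30.1 + 3·25.5 = 106.6
Lowest: D9 at 7.4.

D9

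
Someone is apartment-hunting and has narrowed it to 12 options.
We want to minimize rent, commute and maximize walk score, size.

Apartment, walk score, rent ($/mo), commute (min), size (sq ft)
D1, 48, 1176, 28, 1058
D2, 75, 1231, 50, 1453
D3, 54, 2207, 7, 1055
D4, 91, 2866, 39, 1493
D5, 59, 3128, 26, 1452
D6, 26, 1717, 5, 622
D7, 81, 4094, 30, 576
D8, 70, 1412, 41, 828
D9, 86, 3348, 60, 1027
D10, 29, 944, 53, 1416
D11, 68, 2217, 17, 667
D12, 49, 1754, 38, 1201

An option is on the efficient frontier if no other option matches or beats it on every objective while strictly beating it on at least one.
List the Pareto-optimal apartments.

D1, D2, D3, D4, D5, D6, D7, D8, D10, D11, D12

D1: not dominated.
D2: not dominated.
D3: not dominated.
D4: not dominated (best walk score).
D5: not dominated.
D6: not dominated (best commute).
D7: not dominated.
D8: not dominated.
D9: dominated by D4 (walk score 91≥86, rent 2866≤3348, commute 39≤60, size 1493≥1027).
D10: not dominated (best rent).
D11: not dominated.
D12: not dominated.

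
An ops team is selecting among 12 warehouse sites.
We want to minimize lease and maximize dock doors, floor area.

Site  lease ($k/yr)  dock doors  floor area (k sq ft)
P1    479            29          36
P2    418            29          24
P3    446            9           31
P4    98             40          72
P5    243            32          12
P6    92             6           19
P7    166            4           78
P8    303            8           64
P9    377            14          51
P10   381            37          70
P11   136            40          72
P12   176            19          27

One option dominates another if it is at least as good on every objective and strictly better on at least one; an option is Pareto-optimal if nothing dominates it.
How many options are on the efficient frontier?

P1: dominated by P4 (lease 98≤479, dock doors 40≥29, floor area 72≥36).
P2: dominated by P4 (lease 98≤418, dock doors 40≥29, floor area 72≥24).
P3: dominated by P4 (lease 98≤446, dock doors 40≥9, floor area 72≥31).
P4: not dominated.
P5: dominated by P4 (lease 98≤243, dock doors 40≥32, floor area 72≥12).
P6: not dominated (best lease).
P7: not dominated (best floor area).
P8: dominated by P4 (lease 98≤303, dock doors 40≥8, floor area 72≥64).
P9: dominated by P4 (lease 98≤377, dock doors 40≥14, floor area 72≥51).
P10: dominated by P4 (lease 98≤381, dock doors 40≥37, floor area 72≥70).
P11: dominated by P4 (lease 98≤136, dock doors 40≥40, floor area 72≥72).
P12: dominated by P4 (lease 98≤176, dock doors 40≥19, floor area 72≥27).
Pareto-optimal: P4, P6, P7 → 3.

3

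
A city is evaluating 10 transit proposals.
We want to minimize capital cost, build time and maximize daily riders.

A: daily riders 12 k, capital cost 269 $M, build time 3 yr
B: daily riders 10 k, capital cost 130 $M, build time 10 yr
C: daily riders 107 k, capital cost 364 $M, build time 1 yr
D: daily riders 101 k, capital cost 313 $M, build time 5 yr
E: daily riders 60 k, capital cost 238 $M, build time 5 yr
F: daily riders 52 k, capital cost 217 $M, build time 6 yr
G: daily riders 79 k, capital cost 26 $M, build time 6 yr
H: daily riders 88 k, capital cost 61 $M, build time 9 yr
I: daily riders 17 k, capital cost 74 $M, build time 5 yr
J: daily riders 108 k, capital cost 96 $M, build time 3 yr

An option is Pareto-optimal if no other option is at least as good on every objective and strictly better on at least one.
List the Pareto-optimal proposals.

A: dominated by J (daily riders 108≥12, capital cost 96≤269, build time 3≤3).
B: dominated by G (daily riders 79≥10, capital cost 26≤130, build time 6≤10).
C: not dominated (best build time).
D: dominated by J (daily riders 108≥101, capital cost 96≤313, build time 3≤5).
E: dominated by J (daily riders 108≥60, capital cost 96≤238, build time 3≤5).
F: dominated by G (daily riders 79≥52, capital cost 26≤217, build time 6≤6).
G: not dominated (best capital cost).
H: not dominated.
I: not dominated.
J: not dominated (best daily riders).

C, G, H, I, J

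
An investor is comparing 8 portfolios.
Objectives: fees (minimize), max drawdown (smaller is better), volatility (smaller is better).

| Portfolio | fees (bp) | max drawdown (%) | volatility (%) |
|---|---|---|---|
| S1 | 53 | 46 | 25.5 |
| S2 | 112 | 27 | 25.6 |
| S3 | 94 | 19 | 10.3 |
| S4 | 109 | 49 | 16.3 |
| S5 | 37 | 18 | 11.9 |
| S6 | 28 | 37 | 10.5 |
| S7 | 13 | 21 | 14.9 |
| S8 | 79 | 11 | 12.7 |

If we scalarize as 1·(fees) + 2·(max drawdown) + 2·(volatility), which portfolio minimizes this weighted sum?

S7

S1: 1·53 + 2·46 + 2·25.5 = 196.0
S2: 1·112 + 2·27 + 2·25.6 = 217.2
S3: 1·94 + 2·19 + 2·10.3 = 152.6
S4: 1·109 + 2·49 + 2·16.3 = 239.6
S5: 1·37 + 2·18 + 2·11.9 = 96.8
S6: 1·28 + 2·37 + 2·10.5 = 123.0
S7: 1·13 + 2·21 + 2·14.9 = 84.8
S8: 1·79 + 2·11 + 2·12.7 = 126.4
Lowest: S7 at 84.8.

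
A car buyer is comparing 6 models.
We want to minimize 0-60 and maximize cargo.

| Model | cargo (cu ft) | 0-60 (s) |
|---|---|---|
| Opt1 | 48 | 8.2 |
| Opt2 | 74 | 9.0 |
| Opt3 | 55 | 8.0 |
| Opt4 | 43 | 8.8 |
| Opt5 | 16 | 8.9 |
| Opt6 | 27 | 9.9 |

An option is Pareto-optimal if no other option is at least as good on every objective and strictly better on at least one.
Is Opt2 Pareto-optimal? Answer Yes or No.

Opt1: worse on cargo (48 vs 74).
Opt3: worse on cargo (55 vs 74).
Opt4: worse on cargo (43 vs 74).
Opt5: worse on cargo (16 vs 74).
Opt6: worse on cargo (27 vs 74).
No option is at least as good as Opt2 on every objective and strictly better on one.

Yes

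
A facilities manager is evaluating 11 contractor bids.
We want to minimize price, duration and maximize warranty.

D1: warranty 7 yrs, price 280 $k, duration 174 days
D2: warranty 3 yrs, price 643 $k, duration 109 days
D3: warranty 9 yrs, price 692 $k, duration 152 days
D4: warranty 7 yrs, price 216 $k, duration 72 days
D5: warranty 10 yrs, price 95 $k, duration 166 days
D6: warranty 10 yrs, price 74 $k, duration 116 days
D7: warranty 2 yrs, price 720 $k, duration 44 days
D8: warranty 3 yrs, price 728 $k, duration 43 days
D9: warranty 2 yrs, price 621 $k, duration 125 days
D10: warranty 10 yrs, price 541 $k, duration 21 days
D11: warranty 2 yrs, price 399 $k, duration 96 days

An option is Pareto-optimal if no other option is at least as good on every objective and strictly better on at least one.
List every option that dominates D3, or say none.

D6: warranty 10≥9, price 74≤692, duration 116≤152 — dominates D3.
D10: warranty 10≥9, price 541≤692, duration 21≤152 — dominates D3.
Others (D1, D2, D4, D5, D7, D8, D9, D11) are each worse than D3 on at least one objective.

D6, D10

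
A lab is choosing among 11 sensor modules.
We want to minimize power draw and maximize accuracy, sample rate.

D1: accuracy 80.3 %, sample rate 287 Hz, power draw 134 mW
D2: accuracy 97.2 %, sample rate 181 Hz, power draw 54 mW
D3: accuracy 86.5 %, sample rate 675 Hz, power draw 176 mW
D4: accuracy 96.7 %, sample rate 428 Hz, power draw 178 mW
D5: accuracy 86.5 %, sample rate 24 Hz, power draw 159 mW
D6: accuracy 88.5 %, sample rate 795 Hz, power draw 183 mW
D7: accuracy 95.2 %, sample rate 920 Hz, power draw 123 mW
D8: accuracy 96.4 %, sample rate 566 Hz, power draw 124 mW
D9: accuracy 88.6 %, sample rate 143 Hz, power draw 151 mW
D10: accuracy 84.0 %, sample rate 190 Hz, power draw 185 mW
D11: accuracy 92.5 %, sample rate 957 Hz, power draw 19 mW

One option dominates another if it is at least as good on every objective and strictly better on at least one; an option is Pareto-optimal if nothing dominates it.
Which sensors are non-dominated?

D1: dominated by D7 (accuracy 95.2≥80.3, sample rate 920≥287, power draw 123≤134).
D2: not dominated (best accuracy).
D3: dominated by D7 (accuracy 95.2≥86.5, sample rate 920≥675, power draw 123≤176).
D4: not dominated.
D5: dominated by D2 (accuracy 97.2≥86.5, sample rate 181≥24, power draw 54≤159).
D6: dominated by D7 (accuracy 95.2≥88.5, sample rate 920≥795, power draw 123≤183).
D7: not dominated.
D8: not dominated.
D9: dominated by D2 (accuracy 97.2≥88.6, sample rate 181≥143, power draw 54≤151).
D10: dominated by D3 (accuracy 86.5≥84.0, sample rate 675≥190, power draw 176≤185).
D11: not dominated (best sample rate).

D2, D4, D7, D8, D11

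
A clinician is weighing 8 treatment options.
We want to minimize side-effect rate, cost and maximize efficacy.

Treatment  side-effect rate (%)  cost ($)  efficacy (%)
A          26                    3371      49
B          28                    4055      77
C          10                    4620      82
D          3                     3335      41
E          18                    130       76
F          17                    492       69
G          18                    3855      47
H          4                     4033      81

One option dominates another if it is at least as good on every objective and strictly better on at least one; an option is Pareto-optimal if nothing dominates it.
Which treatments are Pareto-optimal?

C, D, E, F, H

A: dominated by E (side-effect rate 18≤26, cost 130≤3371, efficacy 76≥49).
B: dominated by H (side-effect rate 4≤28, cost 4033≤4055, efficacy 81≥77).
C: not dominated (best efficacy).
D: not dominated (best side-effect rate).
E: not dominated (best cost).
F: not dominated.
G: dominated by E (side-effect rate 18≤18, cost 130≤3855, efficacy 76≥47).
H: not dominated.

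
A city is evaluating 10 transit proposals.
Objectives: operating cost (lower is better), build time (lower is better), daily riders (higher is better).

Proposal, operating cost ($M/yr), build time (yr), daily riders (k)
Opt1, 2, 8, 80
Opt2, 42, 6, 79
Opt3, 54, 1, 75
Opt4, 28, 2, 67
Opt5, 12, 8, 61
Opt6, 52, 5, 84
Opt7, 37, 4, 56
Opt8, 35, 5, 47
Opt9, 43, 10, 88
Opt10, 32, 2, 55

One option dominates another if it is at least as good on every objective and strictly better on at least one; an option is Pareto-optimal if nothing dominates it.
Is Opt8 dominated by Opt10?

Yes

Opt10 vs Opt8: operating cost 32≤35, build time 2≤5, daily riders 55≥47 — Opt10 is at least as good on every objective with at least one strict improvement.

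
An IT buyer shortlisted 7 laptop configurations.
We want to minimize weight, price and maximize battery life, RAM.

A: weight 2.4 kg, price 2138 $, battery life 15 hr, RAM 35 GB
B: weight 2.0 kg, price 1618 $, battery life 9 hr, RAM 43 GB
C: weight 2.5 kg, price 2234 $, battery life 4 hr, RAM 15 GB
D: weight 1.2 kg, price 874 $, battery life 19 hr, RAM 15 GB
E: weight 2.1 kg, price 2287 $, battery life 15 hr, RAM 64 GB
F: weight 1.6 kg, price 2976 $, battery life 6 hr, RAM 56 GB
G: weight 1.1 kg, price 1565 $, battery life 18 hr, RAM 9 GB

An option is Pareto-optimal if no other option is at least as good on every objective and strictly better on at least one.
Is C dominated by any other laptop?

Yes

A vs C: weight 2.4≤2.5, price 2138≤2234, battery life 15≥4, RAM 35≥15 — A is at least as good on every objective and strictly better on at least one, so A dominates C.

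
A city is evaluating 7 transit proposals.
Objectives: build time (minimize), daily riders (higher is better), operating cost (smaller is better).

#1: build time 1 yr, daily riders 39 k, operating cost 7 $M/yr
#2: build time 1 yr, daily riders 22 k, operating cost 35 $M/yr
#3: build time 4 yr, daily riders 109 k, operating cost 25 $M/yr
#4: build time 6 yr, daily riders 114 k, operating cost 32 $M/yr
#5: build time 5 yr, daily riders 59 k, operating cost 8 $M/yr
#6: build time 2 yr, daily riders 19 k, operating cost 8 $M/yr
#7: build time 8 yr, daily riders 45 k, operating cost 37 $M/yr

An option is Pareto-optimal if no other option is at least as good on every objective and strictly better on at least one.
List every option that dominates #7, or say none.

#3: build time 4≤8, daily riders 109≥45, operating cost 25≤37 — dominates #7.
#4: build time 6≤8, daily riders 114≥45, operating cost 32≤37 — dominates #7.
#5: build time 5≤8, daily riders 59≥45, operating cost 8≤37 — dominates #7.
Others (#1, #2, #6) are each worse than #7 on at least one objective.

#3, #4, #5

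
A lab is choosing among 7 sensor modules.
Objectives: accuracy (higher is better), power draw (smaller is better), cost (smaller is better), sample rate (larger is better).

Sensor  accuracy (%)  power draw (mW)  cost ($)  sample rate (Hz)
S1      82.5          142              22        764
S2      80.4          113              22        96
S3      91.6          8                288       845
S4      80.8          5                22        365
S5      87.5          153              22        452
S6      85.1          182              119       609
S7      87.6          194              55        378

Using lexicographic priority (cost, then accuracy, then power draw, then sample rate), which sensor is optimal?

S5

First minimize cost: best is 22, kept {S1, S2, S4, S5}.
Then maximize accuracy: best is 87.5, kept {S5}.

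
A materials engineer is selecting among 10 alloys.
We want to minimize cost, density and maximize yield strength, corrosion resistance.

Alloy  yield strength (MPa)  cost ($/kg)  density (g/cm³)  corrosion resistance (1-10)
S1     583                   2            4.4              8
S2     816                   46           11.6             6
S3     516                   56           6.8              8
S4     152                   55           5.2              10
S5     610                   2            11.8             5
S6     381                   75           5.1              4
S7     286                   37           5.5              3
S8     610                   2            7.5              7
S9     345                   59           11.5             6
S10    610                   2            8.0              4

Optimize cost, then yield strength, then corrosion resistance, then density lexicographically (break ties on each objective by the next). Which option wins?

First minimize cost: best is 2, kept {S1, S5, S8, S10}.
Then maximize yield strength: best is 610, kept {S5, S8, S10}.
Then maximize corrosion resistance: best is 7, kept {S8}.

S8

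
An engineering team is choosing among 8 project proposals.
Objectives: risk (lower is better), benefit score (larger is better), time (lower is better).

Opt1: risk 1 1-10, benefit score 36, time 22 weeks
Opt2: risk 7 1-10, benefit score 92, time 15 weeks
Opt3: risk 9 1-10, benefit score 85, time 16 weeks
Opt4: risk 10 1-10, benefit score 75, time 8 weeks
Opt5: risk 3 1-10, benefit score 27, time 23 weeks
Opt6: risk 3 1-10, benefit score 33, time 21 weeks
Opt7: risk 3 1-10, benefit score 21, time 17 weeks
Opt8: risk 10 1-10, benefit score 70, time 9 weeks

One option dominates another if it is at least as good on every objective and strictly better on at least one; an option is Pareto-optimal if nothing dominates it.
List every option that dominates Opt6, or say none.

Opt1: worse on time (22 vs 21).
Opt2: worse on risk (7 vs 3).
Opt3: worse on risk (9 vs 3).
Opt4: worse on risk (10 vs 3).
Opt5: worse on benefit score (27 vs 33).
Opt7: worse on benefit score (21 vs 33).
Opt8: worse on risk (10 vs 3).
No option dominates Opt6.

none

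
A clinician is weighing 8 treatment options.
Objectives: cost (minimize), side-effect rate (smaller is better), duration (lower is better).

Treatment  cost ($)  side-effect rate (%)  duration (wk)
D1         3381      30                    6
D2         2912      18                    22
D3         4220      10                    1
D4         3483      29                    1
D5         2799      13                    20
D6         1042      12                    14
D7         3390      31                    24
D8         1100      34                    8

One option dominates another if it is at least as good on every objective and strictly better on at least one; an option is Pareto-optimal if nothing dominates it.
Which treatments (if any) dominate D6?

D1: worse on cost (3381 vs 1042).
D2: worse on cost (2912 vs 1042).
D3: worse on cost (4220 vs 1042).
D4: worse on cost (3483 vs 1042).
D5: worse on cost (2799 vs 1042).
D7: worse on cost (3390 vs 1042).
D8: worse on cost (1100 vs 1042).
No option dominates D6.

none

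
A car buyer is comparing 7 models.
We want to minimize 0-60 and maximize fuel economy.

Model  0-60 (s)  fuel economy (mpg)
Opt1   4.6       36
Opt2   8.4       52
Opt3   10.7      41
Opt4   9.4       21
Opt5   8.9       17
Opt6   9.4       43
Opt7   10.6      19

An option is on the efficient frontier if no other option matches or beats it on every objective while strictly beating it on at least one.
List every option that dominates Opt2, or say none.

Opt1: worse on fuel economy (36 vs 52).
Opt3: worse on 0-60 (10.7 vs 8.4).
Opt4: worse on 0-60 (9.4 vs 8.4).
Opt5: worse on 0-60 (8.9 vs 8.4).
Opt6: worse on 0-60 (9.4 vs 8.4).
Opt7: worse on 0-60 (10.6 vs 8.4).
No option dominates Opt2.

none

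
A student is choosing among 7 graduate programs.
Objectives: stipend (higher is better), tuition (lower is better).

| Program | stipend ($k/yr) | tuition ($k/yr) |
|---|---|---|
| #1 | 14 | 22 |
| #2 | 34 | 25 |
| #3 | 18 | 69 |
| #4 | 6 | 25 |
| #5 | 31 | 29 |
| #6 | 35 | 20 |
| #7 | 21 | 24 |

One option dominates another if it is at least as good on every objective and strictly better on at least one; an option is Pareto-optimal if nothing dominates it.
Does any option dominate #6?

No

#1: worse on stipend (14 vs 35).
#2: worse on stipend (34 vs 35).
#3: worse on stipend (18 vs 35).
#4: worse on stipend (6 vs 35).
#5: worse on stipend (31 vs 35).
#7: worse on stipend (21 vs 35).
No option is at least as good as #6 on every objective and strictly better on one.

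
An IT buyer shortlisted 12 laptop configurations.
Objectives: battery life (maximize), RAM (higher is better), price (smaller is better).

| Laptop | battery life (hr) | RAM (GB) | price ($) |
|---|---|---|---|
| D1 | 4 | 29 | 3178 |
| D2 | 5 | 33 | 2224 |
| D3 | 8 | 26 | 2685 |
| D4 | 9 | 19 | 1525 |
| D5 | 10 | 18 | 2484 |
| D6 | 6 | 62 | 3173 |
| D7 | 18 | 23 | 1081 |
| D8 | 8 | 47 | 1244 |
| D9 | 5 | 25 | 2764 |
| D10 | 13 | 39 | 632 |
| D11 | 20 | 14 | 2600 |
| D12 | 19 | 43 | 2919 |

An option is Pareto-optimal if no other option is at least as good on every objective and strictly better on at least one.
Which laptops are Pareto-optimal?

D6, D7, D8, D10, D11, D12

D1: dominated by D2 (battery life 5≥4, RAM 33≥29, price 2224≤3178).
D2: dominated by D8 (battery life 8≥5, RAM 47≥33, price 1244≤2224).
D3: dominated by D8 (battery life 8≥8, RAM 47≥26, price 1244≤2685).
D4: dominated by D7 (battery life 18≥9, RAM 23≥19, price 1081≤1525).
D5: dominated by D7 (battery life 18≥10, RAM 23≥18, price 1081≤2484).
D6: not dominated (best RAM).
D7: not dominated.
D8: not dominated.
D9: dominated by D2 (battery life 5≥5, RAM 33≥25, price 2224≤2764).
D10: not dominated (best price).
D11: not dominated (best battery life).
D12: not dominated.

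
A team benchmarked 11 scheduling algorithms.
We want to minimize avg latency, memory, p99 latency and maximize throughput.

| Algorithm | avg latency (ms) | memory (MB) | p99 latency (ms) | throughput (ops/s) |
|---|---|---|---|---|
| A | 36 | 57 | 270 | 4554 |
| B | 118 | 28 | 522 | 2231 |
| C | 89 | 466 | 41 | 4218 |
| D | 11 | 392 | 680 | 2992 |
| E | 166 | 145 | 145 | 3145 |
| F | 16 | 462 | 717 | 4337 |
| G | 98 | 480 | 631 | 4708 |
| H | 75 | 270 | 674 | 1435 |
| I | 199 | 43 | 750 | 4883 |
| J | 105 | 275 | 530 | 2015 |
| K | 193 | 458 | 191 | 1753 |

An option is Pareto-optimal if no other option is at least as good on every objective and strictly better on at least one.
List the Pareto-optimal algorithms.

A, B, C, D, E, F, G, I

A: not dominated.
B: not dominated (best memory).
C: not dominated (best p99 latency).
D: not dominated (best avg latency).
E: not dominated.
F: not dominated.
G: not dominated.
H: dominated by A (avg latency 36≤75, memory 57≤270, p99 latency 270≤674, throughput 4554≥1435).
I: not dominated (best throughput).
J: dominated by A (avg latency 36≤105, memory 57≤275, p99 latency 270≤530, throughput 4554≥2015).
K: dominated by E (avg latency 166≤193, memory 145≤458, p99 latency 145≤191, throughput 3145≥1753).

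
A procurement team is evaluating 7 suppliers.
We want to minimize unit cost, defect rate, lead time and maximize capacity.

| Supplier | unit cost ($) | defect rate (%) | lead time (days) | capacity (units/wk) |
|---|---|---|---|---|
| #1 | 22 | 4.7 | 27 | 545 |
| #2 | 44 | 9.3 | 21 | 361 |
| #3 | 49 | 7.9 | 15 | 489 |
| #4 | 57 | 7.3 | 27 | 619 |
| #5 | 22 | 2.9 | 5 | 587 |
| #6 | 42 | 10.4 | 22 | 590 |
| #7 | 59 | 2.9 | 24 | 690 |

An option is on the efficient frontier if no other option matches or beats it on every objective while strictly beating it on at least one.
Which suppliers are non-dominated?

#4, #5, #6, #7

#1: dominated by #5 (unit cost 22≤22, defect rate 2.9≤4.7, lead time 5≤27, capacity 587≥545).
#2: dominated by #5 (unit cost 22≤44, defect rate 2.9≤9.3, lead time 5≤21, capacity 587≥361).
#3: dominated by #5 (unit cost 22≤49, defect rate 2.9≤7.9, lead time 5≤15, capacity 587≥489).
#4: not dominated.
#5: not dominated (best lead time).
#6: not dominated.
#7: not dominated (best capacity).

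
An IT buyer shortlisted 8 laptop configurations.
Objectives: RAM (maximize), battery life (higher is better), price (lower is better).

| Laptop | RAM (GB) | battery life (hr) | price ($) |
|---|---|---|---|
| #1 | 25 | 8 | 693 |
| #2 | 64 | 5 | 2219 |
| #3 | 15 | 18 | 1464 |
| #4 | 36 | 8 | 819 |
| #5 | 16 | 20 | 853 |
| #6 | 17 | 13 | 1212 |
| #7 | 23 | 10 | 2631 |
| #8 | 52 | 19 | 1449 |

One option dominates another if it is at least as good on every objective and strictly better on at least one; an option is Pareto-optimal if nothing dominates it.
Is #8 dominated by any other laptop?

No

#1: worse on RAM (25 vs 52).
#2: worse on battery life (5 vs 19).
#3: worse on RAM (15 vs 52).
#4: worse on RAM (36 vs 52).
#5: worse on RAM (16 vs 52).
#6: worse on RAM (17 vs 52).
#7: worse on RAM (23 vs 52).
No option is at least as good as #8 on every objective and strictly better on one.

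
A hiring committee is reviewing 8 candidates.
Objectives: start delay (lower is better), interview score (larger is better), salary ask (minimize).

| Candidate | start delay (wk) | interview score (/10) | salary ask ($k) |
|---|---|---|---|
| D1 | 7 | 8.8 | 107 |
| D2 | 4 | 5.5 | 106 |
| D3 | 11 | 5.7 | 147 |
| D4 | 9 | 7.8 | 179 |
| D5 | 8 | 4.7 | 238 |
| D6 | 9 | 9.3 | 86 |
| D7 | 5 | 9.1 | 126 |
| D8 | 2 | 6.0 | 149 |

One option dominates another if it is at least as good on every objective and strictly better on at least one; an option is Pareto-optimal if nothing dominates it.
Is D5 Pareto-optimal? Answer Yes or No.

No

D1 vs D5: start delay 7≤8, interview score 8.8≥4.7, salary ask 107≤238 — D1 is at least as good on every objective and strictly better on at least one, so D1 dominates D5.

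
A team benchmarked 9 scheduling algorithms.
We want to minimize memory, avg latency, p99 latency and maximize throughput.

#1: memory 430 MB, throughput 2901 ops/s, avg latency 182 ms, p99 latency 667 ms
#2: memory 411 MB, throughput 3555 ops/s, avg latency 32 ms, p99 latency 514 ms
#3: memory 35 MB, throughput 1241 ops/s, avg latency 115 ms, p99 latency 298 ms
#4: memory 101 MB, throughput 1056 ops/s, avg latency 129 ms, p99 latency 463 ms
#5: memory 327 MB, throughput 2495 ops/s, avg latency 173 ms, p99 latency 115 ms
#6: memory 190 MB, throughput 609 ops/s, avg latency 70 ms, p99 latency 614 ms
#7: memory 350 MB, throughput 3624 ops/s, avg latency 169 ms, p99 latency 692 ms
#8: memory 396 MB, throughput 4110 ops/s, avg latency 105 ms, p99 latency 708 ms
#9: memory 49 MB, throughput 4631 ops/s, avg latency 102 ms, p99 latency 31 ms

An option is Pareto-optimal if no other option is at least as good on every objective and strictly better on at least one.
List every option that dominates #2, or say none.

none

#1: worse on memory (430 vs 411).
#3: worse on throughput (1241 vs 3555).
#4: worse on throughput (1056 vs 3555).
#5: worse on throughput (2495 vs 3555).
#6: worse on throughput (609 vs 3555).
#7: worse on avg latency (169 vs 32).
#8: worse on avg latency (105 vs 32).
#9: worse on avg latency (102 vs 32).
No option dominates #2.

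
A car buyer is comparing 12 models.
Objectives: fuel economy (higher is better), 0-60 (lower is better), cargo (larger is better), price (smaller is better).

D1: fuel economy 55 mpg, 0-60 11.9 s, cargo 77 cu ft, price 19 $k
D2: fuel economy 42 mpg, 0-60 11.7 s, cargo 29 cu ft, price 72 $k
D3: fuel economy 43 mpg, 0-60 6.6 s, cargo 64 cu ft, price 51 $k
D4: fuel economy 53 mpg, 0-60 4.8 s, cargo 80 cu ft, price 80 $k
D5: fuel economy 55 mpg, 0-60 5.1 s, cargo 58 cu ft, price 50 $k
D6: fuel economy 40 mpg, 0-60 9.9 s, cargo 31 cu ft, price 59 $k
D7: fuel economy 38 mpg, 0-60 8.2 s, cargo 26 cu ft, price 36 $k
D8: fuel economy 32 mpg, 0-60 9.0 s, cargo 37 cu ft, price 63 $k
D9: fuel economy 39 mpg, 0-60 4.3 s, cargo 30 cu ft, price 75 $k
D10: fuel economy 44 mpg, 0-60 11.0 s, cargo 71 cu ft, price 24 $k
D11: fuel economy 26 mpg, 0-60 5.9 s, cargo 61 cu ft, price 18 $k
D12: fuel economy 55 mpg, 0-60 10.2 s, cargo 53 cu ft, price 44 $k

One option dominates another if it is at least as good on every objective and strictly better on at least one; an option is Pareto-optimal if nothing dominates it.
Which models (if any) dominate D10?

D1: worse on 0-60 (11.9 vs 11.0).
D2: worse on fuel economy (42 vs 44).
D3: worse on fuel economy (43 vs 44).
D4: worse on price (80 vs 24).
D5: worse on cargo (58 vs 71).
D6: worse on fuel economy (40 vs 44).
D7: worse on fuel economy (38 vs 44).
D8: worse on fuel economy (32 vs 44).
D9: worse on fuel economy (39 vs 44).
D11: worse on fuel economy (26 vs 44).
D12: worse on cargo (53 vs 71).
No option dominates D10.

none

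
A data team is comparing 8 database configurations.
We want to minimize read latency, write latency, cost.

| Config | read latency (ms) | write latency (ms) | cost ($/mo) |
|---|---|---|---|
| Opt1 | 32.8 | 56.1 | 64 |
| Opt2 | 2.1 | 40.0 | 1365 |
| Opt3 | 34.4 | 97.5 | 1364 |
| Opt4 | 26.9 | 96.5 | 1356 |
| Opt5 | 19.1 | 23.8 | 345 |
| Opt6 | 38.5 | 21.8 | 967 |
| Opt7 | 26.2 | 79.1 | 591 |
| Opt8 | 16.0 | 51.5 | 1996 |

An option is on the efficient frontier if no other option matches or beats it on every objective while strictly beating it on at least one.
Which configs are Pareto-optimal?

Opt1, Opt2, Opt5, Opt6

Opt1: not dominated (best cost).
Opt2: not dominated (best read latency).
Opt3: dominated by Opt1 (read latency 32.8≤34.4, write latency 56.1≤97.5, cost 64≤1364).
Opt4: dominated by Opt5 (read latency 19.1≤26.9, write latency 23.8≤96.5, cost 345≤1356).
Opt5: not dominated.
Opt6: not dominated (best write latency).
Opt7: dominated by Opt5 (read latency 19.1≤26.2, write latency 23.8≤79.1, cost 345≤591).
Opt8: dominated by Opt2 (read latency 2.1≤16.0, write latency 40.0≤51.5, cost 1365≤1996).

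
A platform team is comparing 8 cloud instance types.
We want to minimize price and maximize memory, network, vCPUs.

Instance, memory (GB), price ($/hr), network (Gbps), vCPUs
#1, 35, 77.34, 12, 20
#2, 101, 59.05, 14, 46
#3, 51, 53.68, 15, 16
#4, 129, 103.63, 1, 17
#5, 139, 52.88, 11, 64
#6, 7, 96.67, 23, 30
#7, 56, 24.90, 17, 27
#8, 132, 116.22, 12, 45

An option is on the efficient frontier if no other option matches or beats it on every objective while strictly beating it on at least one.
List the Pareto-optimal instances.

#2, #5, #6, #7, #8

#1: dominated by #2 (memory 101≥35, price 59.05≤77.34, network 14≥12, vCPUs 46≥20).
#2: not dominated.
#3: dominated by #7 (memory 56≥51, price 24.90≤53.68, network 17≥15, vCPUs 27≥16).
#4: dominated by #5 (memory 139≥129, price 52.88≤103.63, network 11≥1, vCPUs 64≥17).
#5: not dominated (best memory).
#6: not dominated (best network).
#7: not dominated (best price).
#8: not dominated.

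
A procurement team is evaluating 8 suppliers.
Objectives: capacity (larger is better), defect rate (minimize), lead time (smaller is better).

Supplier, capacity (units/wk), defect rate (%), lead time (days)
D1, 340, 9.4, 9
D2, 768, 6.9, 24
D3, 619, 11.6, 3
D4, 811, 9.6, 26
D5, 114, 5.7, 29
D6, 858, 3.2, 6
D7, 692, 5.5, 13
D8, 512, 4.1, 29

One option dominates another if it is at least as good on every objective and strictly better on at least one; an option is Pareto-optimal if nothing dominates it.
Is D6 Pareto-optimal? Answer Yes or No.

Yes

D1: worse on capacity (340 vs 858).
D2: worse on capacity (768 vs 858).
D3: worse on capacity (619 vs 858).
D4: worse on capacity (811 vs 858).
D5: worse on capacity (114 vs 858).
D7: worse on capacity (692 vs 858).
D8: worse on capacity (512 vs 858).
No option is at least as good as D6 on every objective and strictly better on one.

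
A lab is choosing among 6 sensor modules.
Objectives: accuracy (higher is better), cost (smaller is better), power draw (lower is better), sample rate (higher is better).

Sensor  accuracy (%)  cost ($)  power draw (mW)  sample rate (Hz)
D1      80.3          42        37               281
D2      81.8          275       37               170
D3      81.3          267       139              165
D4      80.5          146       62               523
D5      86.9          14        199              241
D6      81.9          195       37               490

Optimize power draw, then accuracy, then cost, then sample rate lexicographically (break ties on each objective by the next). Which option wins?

First minimize power draw: best is 37, kept {D1, D2, D6}.
Then maximize accuracy: best is 81.9, kept {D6}.

D6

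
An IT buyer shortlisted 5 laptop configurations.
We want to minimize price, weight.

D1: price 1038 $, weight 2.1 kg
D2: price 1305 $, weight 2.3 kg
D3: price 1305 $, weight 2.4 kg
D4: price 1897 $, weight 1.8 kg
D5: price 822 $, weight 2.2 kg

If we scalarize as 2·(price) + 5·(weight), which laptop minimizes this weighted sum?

D1: 2·1038 + 5·2.1 = 2086.5
D2: 2·1305 + 5·2.3 = 2621.5
D3: 2·1305 + 5·2.4 = 2622.0
D4: 2·1897 + 5·1.8 = 3803.0
D5: 2·822 + 5·2.2 = 1655.0
Lowest: D5 at 1655.0.

D5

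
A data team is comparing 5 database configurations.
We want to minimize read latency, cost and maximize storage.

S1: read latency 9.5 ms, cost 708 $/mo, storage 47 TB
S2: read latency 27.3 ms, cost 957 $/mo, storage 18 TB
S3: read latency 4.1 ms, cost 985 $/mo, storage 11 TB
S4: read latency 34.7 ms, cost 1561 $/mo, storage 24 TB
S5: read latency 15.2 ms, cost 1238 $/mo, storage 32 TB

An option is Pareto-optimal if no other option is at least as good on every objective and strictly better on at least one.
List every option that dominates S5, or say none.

S1

S1: read latency 9.5≤15.2, cost 708≤1238, storage 47≥32 — dominates S5.
Others (S2, S3, S4) are each worse than S5 on at least one objective.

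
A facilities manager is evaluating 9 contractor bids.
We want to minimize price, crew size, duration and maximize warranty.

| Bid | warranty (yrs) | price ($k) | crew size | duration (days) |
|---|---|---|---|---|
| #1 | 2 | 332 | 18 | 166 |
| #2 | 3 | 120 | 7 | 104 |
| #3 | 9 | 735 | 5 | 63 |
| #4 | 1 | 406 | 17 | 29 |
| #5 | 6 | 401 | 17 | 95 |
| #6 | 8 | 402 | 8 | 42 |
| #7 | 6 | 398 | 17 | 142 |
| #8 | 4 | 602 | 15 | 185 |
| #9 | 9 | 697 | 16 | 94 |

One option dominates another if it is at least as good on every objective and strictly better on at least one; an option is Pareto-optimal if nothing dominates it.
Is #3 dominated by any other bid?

No

#1: worse on warranty (2 vs 9).
#2: worse on warranty (3 vs 9).
#4: worse on warranty (1 vs 9).
#5: worse on warranty (6 vs 9).
#6: worse on warranty (8 vs 9).
#7: worse on warranty (6 vs 9).
#8: worse on warranty (4 vs 9).
#9: worse on crew size (16 vs 5).
No option is at least as good as #3 on every objective and strictly better on one.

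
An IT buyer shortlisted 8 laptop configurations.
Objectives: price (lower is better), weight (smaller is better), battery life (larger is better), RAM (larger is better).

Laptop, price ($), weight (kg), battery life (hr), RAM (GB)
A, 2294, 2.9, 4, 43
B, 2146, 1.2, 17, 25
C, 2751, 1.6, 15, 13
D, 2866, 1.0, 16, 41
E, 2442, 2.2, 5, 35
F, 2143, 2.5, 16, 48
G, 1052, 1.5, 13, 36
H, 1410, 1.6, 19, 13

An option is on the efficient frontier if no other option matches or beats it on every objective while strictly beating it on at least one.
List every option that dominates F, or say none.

A: worse on price (2294 vs 2143).
B: worse on price (2146 vs 2143).
C: worse on price (2751 vs 2143).
D: worse on price (2866 vs 2143).
E: worse on price (2442 vs 2143).
G: worse on battery life (13 vs 16).
H: worse on RAM (13 vs 48).
No option dominates F.

none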